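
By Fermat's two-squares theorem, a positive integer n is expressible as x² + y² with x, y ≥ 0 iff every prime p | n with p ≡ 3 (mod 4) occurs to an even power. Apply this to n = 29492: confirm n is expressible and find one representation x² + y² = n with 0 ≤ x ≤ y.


Step 1: Factor n = 29492 = 2^2 · 73 · 101.
Step 2: Check the mod-4 condition on each prime factor: 2 = 2 (special); 73 ≡ 1 (mod 4), exponent 1; 101 ≡ 1 (mod 4), exponent 1.
All primes ≡ 3 (mod 4) appear to even exponent (or don't appear), so by the two-squares theorem n IS expressible as a sum of two squares.
Step 3: Build a representation. Group n = k² · m with k = 2 and m = 73 · 101 = 7373 (a product of primes ≡ 1 (mod 4)); a representation of m scales to one of n via (k·x)² + (k·y)² = k²(x² + y²). Each prime p ≡ 1 (mod 4) is itself a sum of two squares; find a² by testing p − a² for a perfect square:
  73: 73 − 1² = 72, 73 − 2² = 69, 73 − 3² = 64 = 8² ⇒ 73 = 3² + 8².
  101: 101 − 1² = 100 = 10² ⇒ 101 = 1² + 10².
  Combine using the Brahmagupta–Fibonacci identity (a² + b²)(c² + d²) = (ac − bd)² + (ad + bc)² = (ac + bd)² + (ad − bc)²:
  73 · 101 = 7373: from (3² + 8²)(1² + 10²), take (3·1 − 8·10, 3·10 + 8·1) = (3 − 80, 30 + 8) = (-77, 38); dropping signs (only squares matter) gives (77, 38); check 77² + 38² = 5929 + 1444 = 7373 ✓.
  Scale by k = 2: (2·77, 2·38) = (154, 76).
Step 4: Order so x ≤ y and verify: 76² + 154² = 5776 + 23716 = 29492 = n. ✓

n = 29492 = 76² + 154² (one valid representation with x ≤ y).


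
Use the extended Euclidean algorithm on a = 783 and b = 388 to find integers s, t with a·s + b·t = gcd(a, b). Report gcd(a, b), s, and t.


Euclidean algorithm on (783, 388) — divide until remainder is 0:
  783 = 2 · 388 + 7
  388 = 55 · 7 + 3
  7 = 2 · 3 + 1
  3 = 3 · 1 + 0
gcd(783, 388) = 1.
Track Bezout coefficients alongside the remainders: start with r₀ = 783 = a·1 + b·0 (s = 1, t = 0) and r₁ = 388 = a·0 + b·1 (s = 0, t = 1); each new remainder r_{k+1} = r_{k-1} − q_k·r_k inherits s_{k+1} = s_{k-1} − q_k·s_k, t_{k+1} = t_{k-1} − q_k·t_k, so r_k = a·s_k + b·t_k at every step:
  q = 2: r = 7, s = 1 − 2·0 = 1, t = 0 − 2·1 = -2  (check: 783·1 + 388·(-2) = 7)
  q = 55: r = 3, s = 0 − 55·1 = -55, t = 1 − 55·(-2) = 111  (check: 783·(-55) + 388·111 = 3)
  q = 2: r = 1, s = 1 − 2·(-55) = 111, t = -2 − 2·111 = -224  (check: 783·111 + 388·(-224) = 1)
The row with r = 1 (the gcd) gives the Bezout coefficients s = 111, t = -224.
Result: 783 · (111) + 388 · (-224) = 1.

gcd(783, 388) = 1; s = 111, t = -224 (check: 783·111 + 388·(-224) = 1).


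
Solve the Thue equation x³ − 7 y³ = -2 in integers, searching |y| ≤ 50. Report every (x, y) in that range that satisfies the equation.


The equation is x³ - 7y³ = -2. For fixed y, x³ = 7·y³ − 2, so a solution requires the RHS to be a perfect cube.
Strategy: iterate y from -50 to 50, compute RHS = 7·y³ − 2, and check whether it is a (positive or negative) perfect cube.
Check small values of y:
  y = 0: RHS = -2 is not a perfect cube.
  y = 1: RHS = 5 is not a perfect cube.
  y = -1: RHS = -9 is not a perfect cube.
  y = 2: RHS = 54 is not a perfect cube.
  y = -2: RHS = -58 is not a perfect cube.
  y = 3: RHS = 187 is not a perfect cube.
  y = -3: RHS = -191 is not a perfect cube.
Continuing the search up to |y| = 50 finds no solutions either.
No (x, y) in the scanned range satisfies the equation.

No integer solutions with |y| ≤ 50.


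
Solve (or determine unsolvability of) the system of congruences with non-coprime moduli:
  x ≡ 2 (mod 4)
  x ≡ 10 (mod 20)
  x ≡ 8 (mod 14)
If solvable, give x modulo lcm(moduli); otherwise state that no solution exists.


Moduli 4, 20, 14 are not pairwise coprime, so CRT works modulo lcm(m_i) when all pairwise compatibility conditions hold.
Pairwise compatibility: gcd(m_i, m_j) must divide a_i - a_j for every pair.
Merge one congruence at a time:
  Start: x ≡ 2 (mod 4).
  Combine with x ≡ 10 (mod 20): gcd(4, 20) = 4; 10 - 2 = 8, which IS divisible by 4, so compatible.
    Write x = 2 + 4·t and substitute into x ≡ 10 (mod 20): 4·t ≡ 10 − 2 = 8 (mod 20).
    Divide the congruence (and modulus) by g = 4: 1·t ≡ 2 (mod 5).
    So t ≡ 2 (mod 5).
    Then x = 2 + 4·2 = 10, valid modulo lcm(4, 20) = 20: x ≡ 10 (mod 20).
  Combine with x ≡ 8 (mod 14): gcd(20, 14) = 2; 8 - 10 = -2, which IS divisible by 2, so compatible.
    Write x = 10 + 20·t and substitute into x ≡ 8 (mod 14): 20·t ≡ 8 − 10 = -2 (mod 14).
    Divide the congruence (and modulus) by g = 2: 10·t ≡ -1 (mod 7).
    Reduce coefficients mod 7: 3·t ≡ 6 (mod 7).
    The inverse of 3 mod 7 is 5 (since 3·5 = 15 = 2·7 + 1), so t ≡ 5·6 = 30 ≡ 2 (mod 7).
    Then x = 10 + 20·2 = 50, valid modulo lcm(20, 14) = 140: x ≡ 50 (mod 140).
Verify: 50 mod 4 = 2, 50 mod 20 = 10, 50 mod 14 = 8.

x ≡ 50 (mod 140).


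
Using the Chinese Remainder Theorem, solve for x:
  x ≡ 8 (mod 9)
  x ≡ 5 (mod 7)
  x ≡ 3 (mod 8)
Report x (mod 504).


Moduli 9, 7, 8 are pairwise coprime; by CRT there is a unique solution modulo M = 9 · 7 · 8 = 504.
Solve pairwise, accumulating the modulus:
  Start with x ≡ 8 (mod 9).
  Combine with x ≡ 5 (mod 7): since gcd(9, 7) = 1, we get a unique residue mod 63.
    Write x = 8 + 9·t and substitute into x ≡ 5 (mod 7): 9·t ≡ 5 − 8 = -3 (mod 7).
    Reduce coefficients mod 7: 2·t ≡ 4 (mod 7).
    The inverse of 2 mod 7 is 4 (since 2·4 = 8 = 1·7 + 1), so t ≡ 4·4 = 16 ≡ 2 (mod 7).
    Then x = 8 + 9·2 = 26, valid modulo lcm(9, 7) = 63: x ≡ 26 (mod 63).
  Combine with x ≡ 3 (mod 8): since gcd(63, 8) = 1, we get a unique residue mod 504.
    Write x = 26 + 63·t and substitute into x ≡ 3 (mod 8): 63·t ≡ 3 − 26 = -23 (mod 8).
    Reduce coefficients mod 8: 7·t ≡ 1 (mod 8).
    The inverse of 7 mod 8 is 7 (since 7·7 = 49 = 6·8 + 1), so t ≡ 7·1 = 7 ≡ 7 (mod 8).
    Then x = 26 + 63·7 = 467, valid modulo lcm(63, 8) = 504: x ≡ 467 (mod 504).
Verify: 467 mod 9 = 8 ✓, 467 mod 7 = 5 ✓, 467 mod 8 = 3 ✓.

x ≡ 467 (mod 504).


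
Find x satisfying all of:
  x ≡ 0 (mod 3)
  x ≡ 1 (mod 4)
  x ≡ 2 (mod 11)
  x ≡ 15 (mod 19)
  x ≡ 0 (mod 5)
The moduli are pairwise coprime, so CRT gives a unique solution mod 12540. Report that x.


Product of moduli M = 3 · 4 · 11 · 19 · 5 = 12540.
Merge one congruence at a time:
  Start: x ≡ 0 (mod 3).
  Combine with x ≡ 1 (mod 4); new modulus lcm = 12.
    Write x = 0 + 3·t and substitute into x ≡ 1 (mod 4): 3·t ≡ 1 − 0 = 1 (mod 4).
    The inverse of 3 mod 4 is 3 (since 3·3 = 9 = 2·4 + 1), so t ≡ 3·1 = 3 ≡ 3 (mod 4).
    Then x = 0 + 3·3 = 9, valid modulo lcm(3, 4) = 12: x ≡ 9 (mod 12).
  Combine with x ≡ 2 (mod 11); new modulus lcm = 132.
    Write x = 9 + 12·t and substitute into x ≡ 2 (mod 11): 12·t ≡ 2 − 9 = -7 (mod 11).
    Reduce coefficients mod 11: 1·t ≡ 4 (mod 11).
    So t ≡ 4 (mod 11).
    Then x = 9 + 12·4 = 57, valid modulo lcm(12, 11) = 132: x ≡ 57 (mod 132).
  Combine with x ≡ 15 (mod 19); new modulus lcm = 2508.
    Write x = 57 + 132·t and substitute into x ≡ 15 (mod 19): 132·t ≡ 15 − 57 = -42 (mod 19).
    Reduce coefficients mod 19: 18·t ≡ 15 (mod 19).
    The inverse of 18 mod 19 is 18 (since 18·18 = 324 = 17·19 + 1), so t ≡ 18·15 = 270 ≡ 4 (mod 19).
    Then x = 57 + 132·4 = 585, valid modulo lcm(132, 19) = 2508: x ≡ 585 (mod 2508).
  Combine with x ≡ 0 (mod 5); new modulus lcm = 12540.
    Write x = 585 + 2508·t and substitute into x ≡ 0 (mod 5): 2508·t ≡ 0 − 585 = -585 (mod 5).
    Reduce coefficients mod 5: 3·t ≡ 0 (mod 5).
    The inverse of 3 mod 5 is 2 (since 3·2 = 6 = 1·5 + 1), so t ≡ 2·0 = 0 ≡ 0 (mod 5).
    Then x = 585 + 2508·0 = 585, valid modulo lcm(2508, 5) = 12540: x ≡ 585 (mod 12540).
Verify against each original: 585 mod 3 = 0, 585 mod 4 = 1, 585 mod 11 = 2, 585 mod 19 = 15, 585 mod 5 = 0.

x ≡ 585 (mod 12540).


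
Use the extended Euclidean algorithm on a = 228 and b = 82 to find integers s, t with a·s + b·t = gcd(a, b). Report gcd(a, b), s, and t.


Euclidean algorithm on (228, 82) — divide until remainder is 0:
  228 = 2 · 82 + 64
  82 = 1 · 64 + 18
  64 = 3 · 18 + 10
  18 = 1 · 10 + 8
  10 = 1 · 8 + 2
  8 = 4 · 2 + 0
gcd(228, 82) = 2.
Track Bezout coefficients alongside the remainders: start with r₀ = 228 = a·1 + b·0 (s = 1, t = 0) and r₁ = 82 = a·0 + b·1 (s = 0, t = 1); each new remainder r_{k+1} = r_{k-1} − q_k·r_k inherits s_{k+1} = s_{k-1} − q_k·s_k, t_{k+1} = t_{k-1} − q_k·t_k, so r_k = a·s_k + b·t_k at every step:
  q = 2: r = 64, s = 1 − 2·0 = 1, t = 0 − 2·1 = -2  (check: 228·1 + 82·(-2) = 64)
  q = 1: r = 18, s = 0 − 1·1 = -1, t = 1 − 1·(-2) = 3  (check: 228·(-1) + 82·3 = 18)
  q = 3: r = 10, s = 1 − 3·(-1) = 4, t = -2 − 3·3 = -11  (check: 228·4 + 82·(-11) = 10)
  q = 1: r = 8, s = -1 − 1·4 = -5, t = 3 − 1·(-11) = 14  (check: 228·(-5) + 82·14 = 8)
  q = 1: r = 2, s = 4 − 1·(-5) = 9, t = -11 − 1·14 = -25  (check: 228·9 + 82·(-25) = 2)
The row with r = 2 (the gcd) gives the Bezout coefficients s = 9, t = -25.
Result: 228 · (9) + 82 · (-25) = 2.

gcd(228, 82) = 2; s = 9, t = -25 (check: 228·9 + 82·(-25) = 2).


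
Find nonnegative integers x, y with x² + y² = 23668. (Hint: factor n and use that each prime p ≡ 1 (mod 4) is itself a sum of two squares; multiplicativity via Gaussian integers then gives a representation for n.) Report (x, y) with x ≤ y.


Step 1: Factor n = 23668 = 2^2 · 61 · 97.
Step 2: Check the mod-4 condition on each prime factor: 2 = 2 (special); 61 ≡ 1 (mod 4), exponent 1; 97 ≡ 1 (mod 4), exponent 1.
All primes ≡ 3 (mod 4) appear to even exponent (or don't appear), so by the two-squares theorem n IS expressible as a sum of two squares.
Step 3: Build a representation. Group n = k² · m with k = 2 and m = 61 · 97 = 5917 (a product of primes ≡ 1 (mod 4)); a representation of m scales to one of n via (k·x)² + (k·y)² = k²(x² + y²). Each prime p ≡ 1 (mod 4) is itself a sum of two squares; find a² by testing p − a² for a perfect square:
  61: 61 − 1² = 60, 61 − 2² = 57, 61 − 3² = 52, 61 − 4² = 45, 61 − 5² = 36 = 6² ⇒ 61 = 5² + 6².
  97: 97 − 1² = 96, 97 − 2² = 93, 97 − 3² = 88, 97 − 4² = 81 = 9² ⇒ 97 = 4² + 9².
  Combine using the Brahmagupta–Fibonacci identity (a² + b²)(c² + d²) = (ac − bd)² + (ad + bc)² = (ac + bd)² + (ad − bc)²:
  61 · 97 = 5917: from (5² + 6²)(4² + 9²), take (5·4 − 6·9, 5·9 + 6·4) = (20 − 54, 45 + 24) = (-34, 69); dropping signs (only squares matter) gives (34, 69); check 34² + 69² = 1156 + 4761 = 5917 ✓.
  Scale by k = 2: (2·34, 2·69) = (68, 138).
Step 4: Order so x ≤ y and verify: 68² + 138² = 4624 + 19044 = 23668 = n. ✓

n = 23668 = 68² + 138² (one valid representation with x ≤ y).


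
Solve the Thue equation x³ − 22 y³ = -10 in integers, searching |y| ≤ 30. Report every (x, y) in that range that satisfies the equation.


The equation is x³ - 22y³ = -10. For fixed y, x³ = 22·y³ − 10, so a solution requires the RHS to be a perfect cube.
Strategy: iterate y from -30 to 30, compute RHS = 22·y³ − 10, and check whether it is a (positive or negative) perfect cube.
Check small values of y:
  y = 0: RHS = -10 is not a perfect cube.
  y = 1: RHS = 12 is not a perfect cube.
  y = -1: RHS = -32 is not a perfect cube.
  y = 2: RHS = 166 is not a perfect cube.
  y = -2: RHS = -186 is not a perfect cube.
  y = 3: RHS = 584 is not a perfect cube.
  y = -3: RHS = -604 is not a perfect cube.
Continuing the search up to |y| = 30 finds no solutions either.
No (x, y) in the scanned range satisfies the equation.

No integer solutions with |y| ≤ 30.


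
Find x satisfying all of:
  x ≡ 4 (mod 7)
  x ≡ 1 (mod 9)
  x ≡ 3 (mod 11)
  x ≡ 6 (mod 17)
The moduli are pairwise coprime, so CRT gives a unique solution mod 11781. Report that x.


Product of moduli M = 7 · 9 · 11 · 17 = 11781.
Merge one congruence at a time:
  Start: x ≡ 4 (mod 7).
  Combine with x ≡ 1 (mod 9); new modulus lcm = 63.
    Write x = 4 + 7·t and substitute into x ≡ 1 (mod 9): 7·t ≡ 1 − 4 = -3 (mod 9).
    Reduce coefficients mod 9: 7·t ≡ 6 (mod 9).
    The inverse of 7 mod 9 is 4 (since 7·4 = 28 = 3·9 + 1), so t ≡ 4·6 = 24 ≡ 6 (mod 9).
    Then x = 4 + 7·6 = 46, valid modulo lcm(7, 9) = 63: x ≡ 46 (mod 63).
  Combine with x ≡ 3 (mod 11); new modulus lcm = 693.
    Write x = 46 + 63·t and substitute into x ≡ 3 (mod 11): 63·t ≡ 3 − 46 = -43 (mod 11).
    Reduce coefficients mod 11: 8·t ≡ 1 (mod 11).
    The inverse of 8 mod 11 is 7 (since 8·7 = 56 = 5·11 + 1), so t ≡ 7·1 = 7 ≡ 7 (mod 11).
    Then x = 46 + 63·7 = 487, valid modulo lcm(63, 11) = 693: x ≡ 487 (mod 693).
  Combine with x ≡ 6 (mod 17); new modulus lcm = 11781.
    Write x = 487 + 693·t and substitute into x ≡ 6 (mod 17): 693·t ≡ 6 − 487 = -481 (mod 17).
    Reduce coefficients mod 17: 13·t ≡ 12 (mod 17).
    The inverse of 13 mod 17 is 4 (since 13·4 = 52 = 3·17 + 1), so t ≡ 4·12 = 48 ≡ 14 (mod 17).
    Then x = 487 + 693·14 = 10189, valid modulo lcm(693, 17) = 11781: x ≡ 10189 (mod 11781).
Verify against each original: 10189 mod 7 = 4, 10189 mod 9 = 1, 10189 mod 11 = 3, 10189 mod 17 = 6.

x ≡ 10189 (mod 11781).


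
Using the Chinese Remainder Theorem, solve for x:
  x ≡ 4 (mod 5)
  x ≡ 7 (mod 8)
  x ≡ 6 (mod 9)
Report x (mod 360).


Moduli 5, 8, 9 are pairwise coprime; by CRT there is a unique solution modulo M = 5 · 8 · 9 = 360.
Solve pairwise, accumulating the modulus:
  Start with x ≡ 4 (mod 5).
  Combine with x ≡ 7 (mod 8): since gcd(5, 8) = 1, we get a unique residue mod 40.
    Write x = 4 + 5·t and substitute into x ≡ 7 (mod 8): 5·t ≡ 7 − 4 = 3 (mod 8).
    The inverse of 5 mod 8 is 5 (since 5·5 = 25 = 3·8 + 1), so t ≡ 5·3 = 15 ≡ 7 (mod 8).
    Then x = 4 + 5·7 = 39, valid modulo lcm(5, 8) = 40: x ≡ 39 (mod 40).
  Combine with x ≡ 6 (mod 9): since gcd(40, 9) = 1, we get a unique residue mod 360.
    Write x = 39 + 40·t and substitute into x ≡ 6 (mod 9): 40·t ≡ 6 − 39 = -33 (mod 9).
    Reduce coefficients mod 9: 4·t ≡ 3 (mod 9).
    The inverse of 4 mod 9 is 7 (since 4·7 = 28 = 3·9 + 1), so t ≡ 7·3 = 21 ≡ 3 (mod 9).
    Then x = 39 + 40·3 = 159, valid modulo lcm(40, 9) = 360: x ≡ 159 (mod 360).
Verify: 159 mod 5 = 4 ✓, 159 mod 8 = 7 ✓, 159 mod 9 = 6 ✓.

x ≡ 159 (mod 360).


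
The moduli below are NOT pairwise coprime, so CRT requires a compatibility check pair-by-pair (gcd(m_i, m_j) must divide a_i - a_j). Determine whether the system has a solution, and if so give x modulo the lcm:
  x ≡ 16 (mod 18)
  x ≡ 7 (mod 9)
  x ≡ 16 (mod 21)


Moduli 18, 9, 21 are not pairwise coprime, so CRT works modulo lcm(m_i) when all pairwise compatibility conditions hold.
Pairwise compatibility: gcd(m_i, m_j) must divide a_i - a_j for every pair.
Merge one congruence at a time:
  Start: x ≡ 16 (mod 18).
  Combine with x ≡ 7 (mod 9): gcd(18, 9) = 9; 7 - 16 = -9, which IS divisible by 9, so compatible.
    Write x = 16 + 18·t and substitute into x ≡ 7 (mod 9): 18·t ≡ 7 − 16 = -9 (mod 9).
    Divide the congruence (and modulus) by g = 9: 2·t ≡ -1 (mod 1).
    Modulo 1 every t works; take t = 0.
    Then x = 16 + 18·0 = 16, valid modulo lcm(18, 9) = 18: x ≡ 16 (mod 18).
  Combine with x ≡ 16 (mod 21): gcd(18, 21) = 3; 16 - 16 = 0, which IS divisible by 3, so compatible.
    Write x = 16 + 18·t and substitute into x ≡ 16 (mod 21): 18·t ≡ 16 − 16 = 0 (mod 21).
    Divide the congruence (and modulus) by g = 3: 6·t ≡ 0 (mod 7).
    The inverse of 6 mod 7 is 6 (since 6·6 = 36 = 5·7 + 1), so t ≡ 6·0 = 0 ≡ 0 (mod 7).
    Then x = 16 + 18·0 = 16, valid modulo lcm(18, 21) = 126: x ≡ 16 (mod 126).
Verify: 16 mod 18 = 16, 16 mod 9 = 7, 16 mod 21 = 16.

x ≡ 16 (mod 126).


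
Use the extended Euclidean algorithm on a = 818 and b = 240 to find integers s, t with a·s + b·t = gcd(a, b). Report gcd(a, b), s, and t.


Euclidean algorithm on (818, 240) — divide until remainder is 0:
  818 = 3 · 240 + 98
  240 = 2 · 98 + 44
  98 = 2 · 44 + 10
  44 = 4 · 10 + 4
  10 = 2 · 4 + 2
  4 = 2 · 2 + 0
gcd(818, 240) = 2.
Track Bezout coefficients alongside the remainders: start with r₀ = 818 = a·1 + b·0 (s = 1, t = 0) and r₁ = 240 = a·0 + b·1 (s = 0, t = 1); each new remainder r_{k+1} = r_{k-1} − q_k·r_k inherits s_{k+1} = s_{k-1} − q_k·s_k, t_{k+1} = t_{k-1} − q_k·t_k, so r_k = a·s_k + b·t_k at every step:
  q = 3: r = 98, s = 1 − 3·0 = 1, t = 0 − 3·1 = -3  (check: 818·1 + 240·(-3) = 98)
  q = 2: r = 44, s = 0 − 2·1 = -2, t = 1 − 2·(-3) = 7  (check: 818·(-2) + 240·7 = 44)
  q = 2: r = 10, s = 1 − 2·(-2) = 5, t = -3 − 2·7 = -17  (check: 818·5 + 240·(-17) = 10)
  q = 4: r = 4, s = -2 − 4·5 = -22, t = 7 − 4·(-17) = 75  (check: 818·(-22) + 240·75 = 4)
  q = 2: r = 2, s = 5 − 2·(-22) = 49, t = -17 − 2·75 = -167  (check: 818·49 + 240·(-167) = 2)
The row with r = 2 (the gcd) gives the Bezout coefficients s = 49, t = -167.
Result: 818 · (49) + 240 · (-167) = 2.

gcd(818, 240) = 2; s = 49, t = -167 (check: 818·49 + 240·(-167) = 2).


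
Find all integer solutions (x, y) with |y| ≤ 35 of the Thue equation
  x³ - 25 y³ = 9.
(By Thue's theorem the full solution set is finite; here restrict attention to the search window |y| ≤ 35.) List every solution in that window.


The equation is x³ - 25y³ = 9. For fixed y, x³ = 25·y³ + 9, so a solution requires the RHS to be a perfect cube.
Strategy: iterate y from -35 to 35, compute RHS = 25·y³ + 9, and check whether it is a (positive or negative) perfect cube.
Check small values of y:
  y = 0: RHS = 9 is not a perfect cube.
  y = 1: RHS = 34 is not a perfect cube.
  y = -1: RHS = -16 is not a perfect cube.
  y = 2: RHS = 209 is not a perfect cube.
  y = -2: RHS = -191 is not a perfect cube.
  y = 3: RHS = 684 is not a perfect cube.
  y = -3: RHS = -666 is not a perfect cube.
Continuing the search up to |y| = 35 finds no solutions either.
No (x, y) in the scanned range satisfies the equation.

No integer solutions with |y| ≤ 35.


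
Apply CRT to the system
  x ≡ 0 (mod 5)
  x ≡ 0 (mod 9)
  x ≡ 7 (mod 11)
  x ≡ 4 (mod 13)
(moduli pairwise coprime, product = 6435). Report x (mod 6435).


Product of moduli M = 5 · 9 · 11 · 13 = 6435.
Merge one congruence at a time:
  Start: x ≡ 0 (mod 5).
  Combine with x ≡ 0 (mod 9); new modulus lcm = 45.
    Write x = 0 + 5·t and substitute into x ≡ 0 (mod 9): 5·t ≡ 0 − 0 = 0 (mod 9).
    The inverse of 5 mod 9 is 2 (since 5·2 = 10 = 1·9 + 1), so t ≡ 2·0 = 0 ≡ 0 (mod 9).
    Then x = 0 + 5·0 = 0, valid modulo lcm(5, 9) = 45: x ≡ 0 (mod 45).
  Combine with x ≡ 7 (mod 11); new modulus lcm = 495.
    Write x = 0 + 45·t and substitute into x ≡ 7 (mod 11): 45·t ≡ 7 − 0 = 7 (mod 11).
    Reduce coefficients mod 11: 1·t ≡ 7 (mod 11).
    So t ≡ 7 (mod 11).
    Then x = 0 + 45·7 = 315, valid modulo lcm(45, 11) = 495: x ≡ 315 (mod 495).
  Combine with x ≡ 4 (mod 13); new modulus lcm = 6435.
    Write x = 315 + 495·t and substitute into x ≡ 4 (mod 13): 495·t ≡ 4 − 315 = -311 (mod 13).
    Reduce coefficients mod 13: 1·t ≡ 1 (mod 13).
    So t ≡ 1 (mod 13).
    Then x = 315 + 495·1 = 810, valid modulo lcm(495, 13) = 6435: x ≡ 810 (mod 6435).
Verify against each original: 810 mod 5 = 0, 810 mod 9 = 0, 810 mod 11 = 7, 810 mod 13 = 4.

x ≡ 810 (mod 6435).


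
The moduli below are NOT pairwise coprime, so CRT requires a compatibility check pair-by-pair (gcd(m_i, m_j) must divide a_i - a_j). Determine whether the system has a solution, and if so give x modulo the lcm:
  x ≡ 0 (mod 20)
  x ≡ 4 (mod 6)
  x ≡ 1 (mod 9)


Moduli 20, 6, 9 are not pairwise coprime, so CRT works modulo lcm(m_i) when all pairwise compatibility conditions hold.
Pairwise compatibility: gcd(m_i, m_j) must divide a_i - a_j for every pair.
Merge one congruence at a time:
  Start: x ≡ 0 (mod 20).
  Combine with x ≡ 4 (mod 6): gcd(20, 6) = 2; 4 - 0 = 4, which IS divisible by 2, so compatible.
    Write x = 0 + 20·t and substitute into x ≡ 4 (mod 6): 20·t ≡ 4 − 0 = 4 (mod 6).
    Divide the congruence (and modulus) by g = 2: 10·t ≡ 2 (mod 3).
    Reduce coefficients mod 3: 1·t ≡ 2 (mod 3).
    So t ≡ 2 (mod 3).
    Then x = 0 + 20·2 = 40, valid modulo lcm(20, 6) = 60: x ≡ 40 (mod 60).
  Combine with x ≡ 1 (mod 9): gcd(60, 9) = 3; 1 - 40 = -39, which IS divisible by 3, so compatible.
    Write x = 40 + 60·t and substitute into x ≡ 1 (mod 9): 60·t ≡ 1 − 40 = -39 (mod 9).
    Divide the congruence (and modulus) by g = 3: 20·t ≡ -13 (mod 3).
    Reduce coefficients mod 3: 2·t ≡ 2 (mod 3).
    The inverse of 2 mod 3 is 2 (since 2·2 = 4 = 1·3 + 1), so t ≡ 2·2 = 4 ≡ 1 (mod 3).
    Then x = 40 + 60·1 = 100, valid modulo lcm(60, 9) = 180: x ≡ 100 (mod 180).
Verify: 100 mod 20 = 0, 100 mod 6 = 4, 100 mod 9 = 1.

x ≡ 100 (mod 180).


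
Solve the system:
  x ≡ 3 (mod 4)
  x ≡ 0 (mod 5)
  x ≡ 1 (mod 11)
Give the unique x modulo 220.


Moduli 4, 5, 11 are pairwise coprime; by CRT there is a unique solution modulo M = 4 · 5 · 11 = 220.
Solve pairwise, accumulating the modulus:
  Start with x ≡ 3 (mod 4).
  Combine with x ≡ 0 (mod 5): since gcd(4, 5) = 1, we get a unique residue mod 20.
    Write x = 3 + 4·t and substitute into x ≡ 0 (mod 5): 4·t ≡ 0 − 3 = -3 (mod 5).
    Reduce coefficients mod 5: 4·t ≡ 2 (mod 5).
    The inverse of 4 mod 5 is 4 (since 4·4 = 16 = 3·5 + 1), so t ≡ 4·2 = 8 ≡ 3 (mod 5).
    Then x = 3 + 4·3 = 15, valid modulo lcm(4, 5) = 20: x ≡ 15 (mod 20).
  Combine with x ≡ 1 (mod 11): since gcd(20, 11) = 1, we get a unique residue mod 220.
    Write x = 15 + 20·t and substitute into x ≡ 1 (mod 11): 20·t ≡ 1 − 15 = -14 (mod 11).
    Reduce coefficients mod 11: 9·t ≡ 8 (mod 11).
    The inverse of 9 mod 11 is 5 (since 9·5 = 45 = 4·11 + 1), so t ≡ 5·8 = 40 ≡ 7 (mod 11).
    Then x = 15 + 20·7 = 155, valid modulo lcm(20, 11) = 220: x ≡ 155 (mod 220).
Verify: 155 mod 4 = 3 ✓, 155 mod 5 = 0 ✓, 155 mod 11 = 1 ✓.

x ≡ 155 (mod 220).


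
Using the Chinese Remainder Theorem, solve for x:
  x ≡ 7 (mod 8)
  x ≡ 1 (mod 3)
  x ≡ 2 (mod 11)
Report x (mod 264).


Moduli 8, 3, 11 are pairwise coprime; by CRT there is a unique solution modulo M = 8 · 3 · 11 = 264.
Solve pairwise, accumulating the modulus:
  Start with x ≡ 7 (mod 8).
  Combine with x ≡ 1 (mod 3): since gcd(8, 3) = 1, we get a unique residue mod 24.
    Write x = 7 + 8·t and substitute into x ≡ 1 (mod 3): 8·t ≡ 1 − 7 = -6 (mod 3).
    Reduce coefficients mod 3: 2·t ≡ 0 (mod 3).
    The inverse of 2 mod 3 is 2 (since 2·2 = 4 = 1·3 + 1), so t ≡ 2·0 = 0 ≡ 0 (mod 3).
    Then x = 7 + 8·0 = 7, valid modulo lcm(8, 3) = 24: x ≡ 7 (mod 24).
  Combine with x ≡ 2 (mod 11): since gcd(24, 11) = 1, we get a unique residue mod 264.
    Write x = 7 + 24·t and substitute into x ≡ 2 (mod 11): 24·t ≡ 2 − 7 = -5 (mod 11).
    Reduce coefficients mod 11: 2·t ≡ 6 (mod 11).
    The inverse of 2 mod 11 is 6 (since 2·6 = 12 = 1·11 + 1), so t ≡ 6·6 = 36 ≡ 3 (mod 11).
    Then x = 7 + 24·3 = 79, valid modulo lcm(24, 11) = 264: x ≡ 79 (mod 264).
Verify: 79 mod 8 = 7 ✓, 79 mod 3 = 1 ✓, 79 mod 11 = 2 ✓.

x ≡ 79 (mod 264).


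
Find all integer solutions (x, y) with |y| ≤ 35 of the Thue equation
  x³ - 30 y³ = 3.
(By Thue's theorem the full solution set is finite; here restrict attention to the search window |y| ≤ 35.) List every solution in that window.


The equation is x³ - 30y³ = 3. For fixed y, x³ = 30·y³ + 3, so a solution requires the RHS to be a perfect cube.
Strategy: iterate y from -35 to 35, compute RHS = 30·y³ + 3, and check whether it is a (positive or negative) perfect cube.
Check small values of y:
  y = 0: RHS = 3 is not a perfect cube.
  y = 1: RHS = 33 is not a perfect cube.
  y = -1: RHS = -27 = (-3)³ ⇒ x = -3 works.
  y = 2: RHS = 243 is not a perfect cube.
  y = -2: RHS = -237 is not a perfect cube.
  y = 3: RHS = 813 is not a perfect cube.
  y = -3: RHS = -807 is not a perfect cube.
Continuing the search up to |y| = 35 finds no further solutions beyond those listed.
Collected solutions: (-3, -1).

Solutions (with |y| ≤ 35): (-3, -1).


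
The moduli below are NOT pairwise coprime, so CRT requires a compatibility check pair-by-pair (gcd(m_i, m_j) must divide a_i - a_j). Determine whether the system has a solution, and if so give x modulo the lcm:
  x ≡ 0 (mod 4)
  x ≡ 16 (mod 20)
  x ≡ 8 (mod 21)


Moduli 4, 20, 21 are not pairwise coprime, so CRT works modulo lcm(m_i) when all pairwise compatibility conditions hold.
Pairwise compatibility: gcd(m_i, m_j) must divide a_i - a_j for every pair.
Merge one congruence at a time:
  Start: x ≡ 0 (mod 4).
  Combine with x ≡ 16 (mod 20): gcd(4, 20) = 4; 16 - 0 = 16, which IS divisible by 4, so compatible.
    Write x = 0 + 4·t and substitute into x ≡ 16 (mod 20): 4·t ≡ 16 − 0 = 16 (mod 20).
    Divide the congruence (and modulus) by g = 4: 1·t ≡ 4 (mod 5).
    So t ≡ 4 (mod 5).
    Then x = 0 + 4·4 = 16, valid modulo lcm(4, 20) = 20: x ≡ 16 (mod 20).
  Combine with x ≡ 8 (mod 21): gcd(20, 21) = 1; 8 - 16 = -8, which IS divisible by 1, so compatible.
    Write x = 16 + 20·t and substitute into x ≡ 8 (mod 21): 20·t ≡ 8 − 16 = -8 (mod 21).
    Reduce coefficients mod 21: 20·t ≡ 13 (mod 21).
    The inverse of 20 mod 21 is 20 (since 20·20 = 400 = 19·21 + 1), so t ≡ 20·13 = 260 ≡ 8 (mod 21).
    Then x = 16 + 20·8 = 176, valid modulo lcm(20, 21) = 420: x ≡ 176 (mod 420).
Verify: 176 mod 4 = 0, 176 mod 20 = 16, 176 mod 21 = 8.

x ≡ 176 (mod 420).


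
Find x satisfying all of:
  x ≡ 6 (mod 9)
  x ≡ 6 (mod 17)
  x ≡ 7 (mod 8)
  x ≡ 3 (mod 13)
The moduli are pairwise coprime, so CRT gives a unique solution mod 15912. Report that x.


Product of moduli M = 9 · 17 · 8 · 13 = 15912.
Merge one congruence at a time:
  Start: x ≡ 6 (mod 9).
  Combine with x ≡ 6 (mod 17); new modulus lcm = 153.
    Write x = 6 + 9·t and substitute into x ≡ 6 (mod 17): 9·t ≡ 6 − 6 = 0 (mod 17).
    The inverse of 9 mod 17 is 2 (since 9·2 = 18 = 1·17 + 1), so t ≡ 2·0 = 0 ≡ 0 (mod 17).
    Then x = 6 + 9·0 = 6, valid modulo lcm(9, 17) = 153: x ≡ 6 (mod 153).
  Combine with x ≡ 7 (mod 8); new modulus lcm = 1224.
    Write x = 6 + 153·t and substitute into x ≡ 7 (mod 8): 153·t ≡ 7 − 6 = 1 (mod 8).
    Reduce coefficients mod 8: 1·t ≡ 1 (mod 8).
    So t ≡ 1 (mod 8).
    Then x = 6 + 153·1 = 159, valid modulo lcm(153, 8) = 1224: x ≡ 159 (mod 1224).
  Combine with x ≡ 3 (mod 13); new modulus lcm = 15912.
    Write x = 159 + 1224·t and substitute into x ≡ 3 (mod 13): 1224·t ≡ 3 − 159 = -156 (mod 13).
    Reduce coefficients mod 13: 2·t ≡ 0 (mod 13).
    The inverse of 2 mod 13 is 7 (since 2·7 = 14 = 1·13 + 1), so t ≡ 7·0 = 0 ≡ 0 (mod 13).
    Then x = 159 + 1224·0 = 159, valid modulo lcm(1224, 13) = 15912: x ≡ 159 (mod 15912).
Verify against each original: 159 mod 9 = 6, 159 mod 17 = 6, 159 mod 8 = 7, 159 mod 13 = 3.

x ≡ 159 (mod 15912).


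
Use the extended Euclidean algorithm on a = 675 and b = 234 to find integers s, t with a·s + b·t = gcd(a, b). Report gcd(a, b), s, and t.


Euclidean algorithm on (675, 234) — divide until remainder is 0:
  675 = 2 · 234 + 207
  234 = 1 · 207 + 27
  207 = 7 · 27 + 18
  27 = 1 · 18 + 9
  18 = 2 · 9 + 0
gcd(675, 234) = 9.
Track Bezout coefficients alongside the remainders: start with r₀ = 675 = a·1 + b·0 (s = 1, t = 0) and r₁ = 234 = a·0 + b·1 (s = 0, t = 1); each new remainder r_{k+1} = r_{k-1} − q_k·r_k inherits s_{k+1} = s_{k-1} − q_k·s_k, t_{k+1} = t_{k-1} − q_k·t_k, so r_k = a·s_k + b·t_k at every step:
  q = 2: r = 207, s = 1 − 2·0 = 1, t = 0 − 2·1 = -2  (check: 675·1 + 234·(-2) = 207)
  q = 1: r = 27, s = 0 − 1·1 = -1, t = 1 − 1·(-2) = 3  (check: 675·(-1) + 234·3 = 27)
  q = 7: r = 18, s = 1 − 7·(-1) = 8, t = -2 − 7·3 = -23  (check: 675·8 + 234·(-23) = 18)
  q = 1: r = 9, s = -1 − 1·8 = -9, t = 3 − 1·(-23) = 26  (check: 675·(-9) + 234·26 = 9)
The row with r = 9 (the gcd) gives the Bezout coefficients s = -9, t = 26.
Result: 675 · (-9) + 234 · (26) = 9.

gcd(675, 234) = 9; s = -9, t = 26 (check: 675·(-9) + 234·26 = 9).


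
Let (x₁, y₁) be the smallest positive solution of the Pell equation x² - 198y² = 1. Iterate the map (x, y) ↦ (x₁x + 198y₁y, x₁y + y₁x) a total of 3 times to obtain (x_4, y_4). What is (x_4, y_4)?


Step 1: Find the fundamental solution (x₁, y₁) of x² - 198y² = 1.
  Expand √198 as a continued fraction. a₀ = ⌊√198⌋ = 14; iterate m_{k+1} = d_k·a_k − m_k, d_{k+1} = (198 − m_{k+1}²)/d_k, a_{k+1} = ⌊(a₀ + m_{k+1})/d_{k+1}⌋ (starting m₀ = 0, d₀ = 1), with convergents p_k = a_k·p_{k-1} + p_{k-2}, q_k = a_k·q_{k-1} + q_{k-2} (p₋₁ = 1, q₋₁ = 0):
  k = 0: a₀ = 14; p₀/q₀ = 14/1; p₀² − 198·q₀² = 196 − 198 = -2.
  k = 1: m = 14, d = 2, a = ⌊(14 + 14)/2⌋ = 14; p/q = (14·14 + 1)/(14·1 + 0) = 197/14; p² − 198·q² = 38809 − 38808 = 1.
  The first convergent with p² − 198·q² = 1 gives the fundamental solution (x₁, y₁) = (197, 14).
Step 2: Apply the recurrence (x_{n+1}, y_{n+1}) = (x₁x_n + 198y₁y_n, x₁y_n + y₁x_n) repeatedly.
  From (x_1, y_1) = (197, 14): x_2 = 197·197 + 198·14·14 = 77617; y_2 = 197·14 + 14·197 = 5516.
  From (x_2, y_2) = (77617, 5516): x_3 = 197·77617 + 198·14·5516 = 30580901; y_3 = 197·5516 + 14·77617 = 2173290.
  From (x_3, y_3) = (30580901, 2173290): x_4 = 197·30580901 + 198·14·2173290 = 12048797377; y_4 = 197·2173290 + 14·30580901 = 856270744.
Step 3: Verify x_4² - 198·y_4² = 145173518232002080129 - 145173518232002080128 = 1 (should be 1). ✓

(x_1, y_1) = (197, 14); (x_4, y_4) = (12048797377, 856270744).


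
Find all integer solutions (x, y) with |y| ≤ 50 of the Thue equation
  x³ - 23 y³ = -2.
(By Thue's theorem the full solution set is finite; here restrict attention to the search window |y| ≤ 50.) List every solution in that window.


The equation is x³ - 23y³ = -2. For fixed y, x³ = 23·y³ − 2, so a solution requires the RHS to be a perfect cube.
Strategy: iterate y from -50 to 50, compute RHS = 23·y³ − 2, and check whether it is a (positive or negative) perfect cube.
Check small values of y:
  y = 0: RHS = -2 is not a perfect cube.
  y = 1: RHS = 21 is not a perfect cube.
  y = -1: RHS = -25 is not a perfect cube.
  y = 2: RHS = 182 is not a perfect cube.
  y = -2: RHS = -186 is not a perfect cube.
  y = 3: RHS = 619 is not a perfect cube.
  y = -3: RHS = -623 is not a perfect cube.
Continuing the search up to |y| = 50 finds no solutions either.
No (x, y) in the scanned range satisfies the equation.

No integer solutions with |y| ≤ 50.


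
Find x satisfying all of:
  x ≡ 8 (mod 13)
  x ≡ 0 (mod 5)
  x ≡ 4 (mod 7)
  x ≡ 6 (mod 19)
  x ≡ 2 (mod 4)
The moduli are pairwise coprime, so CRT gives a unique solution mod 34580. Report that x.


Product of moduli M = 13 · 5 · 7 · 19 · 4 = 34580.
Merge one congruence at a time:
  Start: x ≡ 8 (mod 13).
  Combine with x ≡ 0 (mod 5); new modulus lcm = 65.
    Write x = 8 + 13·t and substitute into x ≡ 0 (mod 5): 13·t ≡ 0 − 8 = -8 (mod 5).
    Reduce coefficients mod 5: 3·t ≡ 2 (mod 5).
    The inverse of 3 mod 5 is 2 (since 3·2 = 6 = 1·5 + 1), so t ≡ 2·2 = 4 ≡ 4 (mod 5).
    Then x = 8 + 13·4 = 60, valid modulo lcm(13, 5) = 65: x ≡ 60 (mod 65).
  Combine with x ≡ 4 (mod 7); new modulus lcm = 455.
    Write x = 60 + 65·t and substitute into x ≡ 4 (mod 7): 65·t ≡ 4 − 60 = -56 (mod 7).
    Reduce coefficients mod 7: 2·t ≡ 0 (mod 7).
    The inverse of 2 mod 7 is 4 (since 2·4 = 8 = 1·7 + 1), so t ≡ 4·0 = 0 ≡ 0 (mod 7).
    Then x = 60 + 65·0 = 60, valid modulo lcm(65, 7) = 455: x ≡ 60 (mod 455).
  Combine with x ≡ 6 (mod 19); new modulus lcm = 8645.
    Write x = 60 + 455·t and substitute into x ≡ 6 (mod 19): 455·t ≡ 6 − 60 = -54 (mod 19).
    Reduce coefficients mod 19: 18·t ≡ 3 (mod 19).
    The inverse of 18 mod 19 is 18 (since 18·18 = 324 = 17·19 + 1), so t ≡ 18·3 = 54 ≡ 16 (mod 19).
    Then x = 60 + 455·16 = 7340, valid modulo lcm(455, 19) = 8645: x ≡ 7340 (mod 8645).
  Combine with x ≡ 2 (mod 4); new modulus lcm = 34580.
    Write x = 7340 + 8645·t and substitute into x ≡ 2 (mod 4): 8645·t ≡ 2 − 7340 = -7338 (mod 4).
    Reduce coefficients mod 4: 1·t ≡ 2 (mod 4).
    So t ≡ 2 (mod 4).
    Then x = 7340 + 8645·2 = 24630, valid modulo lcm(8645, 4) = 34580: x ≡ 24630 (mod 34580).
Verify against each original: 24630 mod 13 = 8, 24630 mod 5 = 0, 24630 mod 7 = 4, 24630 mod 19 = 6, 24630 mod 4 = 2.

x ≡ 24630 (mod 34580).


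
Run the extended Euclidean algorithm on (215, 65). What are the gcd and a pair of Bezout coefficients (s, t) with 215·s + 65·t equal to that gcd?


Euclidean algorithm on (215, 65) — divide until remainder is 0:
  215 = 3 · 65 + 20
  65 = 3 · 20 + 5
  20 = 4 · 5 + 0
gcd(215, 65) = 5.
Track Bezout coefficients alongside the remainders: start with r₀ = 215 = a·1 + b·0 (s = 1, t = 0) and r₁ = 65 = a·0 + b·1 (s = 0, t = 1); each new remainder r_{k+1} = r_{k-1} − q_k·r_k inherits s_{k+1} = s_{k-1} − q_k·s_k, t_{k+1} = t_{k-1} − q_k·t_k, so r_k = a·s_k + b·t_k at every step:
  q = 3: r = 20, s = 1 − 3·0 = 1, t = 0 − 3·1 = -3  (check: 215·1 + 65·(-3) = 20)
  q = 3: r = 5, s = 0 − 3·1 = -3, t = 1 − 3·(-3) = 10  (check: 215·(-3) + 65·10 = 5)
The row with r = 5 (the gcd) gives the Bezout coefficients s = -3, t = 10.
Result: 215 · (-3) + 65 · (10) = 5.

gcd(215, 65) = 5; s = -3, t = 10 (check: 215·(-3) + 65·10 = 5).


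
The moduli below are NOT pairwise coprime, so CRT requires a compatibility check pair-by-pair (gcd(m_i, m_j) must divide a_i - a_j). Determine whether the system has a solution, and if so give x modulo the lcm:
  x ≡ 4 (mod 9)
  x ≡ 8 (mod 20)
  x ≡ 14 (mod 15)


Moduli 9, 20, 15 are not pairwise coprime, so CRT works modulo lcm(m_i) when all pairwise compatibility conditions hold.
Pairwise compatibility: gcd(m_i, m_j) must divide a_i - a_j for every pair.
Merge one congruence at a time:
  Start: x ≡ 4 (mod 9).
  Combine with x ≡ 8 (mod 20): gcd(9, 20) = 1; 8 - 4 = 4, which IS divisible by 1, so compatible.
    Write x = 4 + 9·t and substitute into x ≡ 8 (mod 20): 9·t ≡ 8 − 4 = 4 (mod 20).
    The inverse of 9 mod 20 is 9 (since 9·9 = 81 = 4·20 + 1), so t ≡ 9·4 = 36 ≡ 16 (mod 20).
    Then x = 4 + 9·16 = 148, valid modulo lcm(9, 20) = 180: x ≡ 148 (mod 180).
  Combine with x ≡ 14 (mod 15): gcd(180, 15) = 15, and 14 - 148 = -134 is NOT divisible by 15.
    ⇒ system is inconsistent (no integer solution).

No solution (the system is inconsistent).


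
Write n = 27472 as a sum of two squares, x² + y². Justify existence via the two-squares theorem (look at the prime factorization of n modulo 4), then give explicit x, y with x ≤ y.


Step 1: Factor n = 27472 = 2^4 · 17 · 101.
Step 2: Check the mod-4 condition on each prime factor: 2 = 2 (special); 17 ≡ 1 (mod 4), exponent 1; 101 ≡ 1 (mod 4), exponent 1.
All primes ≡ 3 (mod 4) appear to even exponent (or don't appear), so by the two-squares theorem n IS expressible as a sum of two squares.
Step 3: Build a representation. Group n = k² · m with k = 4 and m = 17 · 101 = 1717 (a product of primes ≡ 1 (mod 4)); a representation of m scales to one of n via (k·x)² + (k·y)² = k²(x² + y²). Each prime p ≡ 1 (mod 4) is itself a sum of two squares; find a² by testing p − a² for a perfect square:
  17: 17 − 1² = 16 = 4² ⇒ 17 = 1² + 4².
  101: 101 − 1² = 100 = 10² ⇒ 101 = 1² + 10².
  Combine using the Brahmagupta–Fibonacci identity (a² + b²)(c² + d²) = (ac − bd)² + (ad + bc)² = (ac + bd)² + (ad − bc)²:
  17 · 101 = 1717: from (1² + 4²)(1² + 10²), take (1·1 − 4·10, 1·10 + 4·1) = (1 − 40, 10 + 4) = (-39, 14); dropping signs (only squares matter) gives (39, 14); check 39² + 14² = 1521 + 196 = 1717 ✓.
  Scale by k = 4: (4·39, 4·14) = (156, 56).
Step 4: Order so x ≤ y and verify: 56² + 156² = 3136 + 24336 = 27472 = n. ✓

n = 27472 = 56² + 156² (one valid representation with x ≤ y).


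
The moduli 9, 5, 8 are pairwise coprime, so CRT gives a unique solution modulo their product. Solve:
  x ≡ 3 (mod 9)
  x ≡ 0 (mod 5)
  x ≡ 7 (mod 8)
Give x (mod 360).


Moduli 9, 5, 8 are pairwise coprime; by CRT there is a unique solution modulo M = 9 · 5 · 8 = 360.
Solve pairwise, accumulating the modulus:
  Start with x ≡ 3 (mod 9).
  Combine with x ≡ 0 (mod 5): since gcd(9, 5) = 1, we get a unique residue mod 45.
    Write x = 3 + 9·t and substitute into x ≡ 0 (mod 5): 9·t ≡ 0 − 3 = -3 (mod 5).
    Reduce coefficients mod 5: 4·t ≡ 2 (mod 5).
    The inverse of 4 mod 5 is 4 (since 4·4 = 16 = 3·5 + 1), so t ≡ 4·2 = 8 ≡ 3 (mod 5).
    Then x = 3 + 9·3 = 30, valid modulo lcm(9, 5) = 45: x ≡ 30 (mod 45).
  Combine with x ≡ 7 (mod 8): since gcd(45, 8) = 1, we get a unique residue mod 360.
    Write x = 30 + 45·t and substitute into x ≡ 7 (mod 8): 45·t ≡ 7 − 30 = -23 (mod 8).
    Reduce coefficients mod 8: 5·t ≡ 1 (mod 8).
    The inverse of 5 mod 8 is 5 (since 5·5 = 25 = 3·8 + 1), so t ≡ 5·1 = 5 ≡ 5 (mod 8).
    Then x = 30 + 45·5 = 255, valid modulo lcm(45, 8) = 360: x ≡ 255 (mod 360).
Verify: 255 mod 9 = 3 ✓, 255 mod 5 = 0 ✓, 255 mod 8 = 7 ✓.

x ≡ 255 (mod 360).


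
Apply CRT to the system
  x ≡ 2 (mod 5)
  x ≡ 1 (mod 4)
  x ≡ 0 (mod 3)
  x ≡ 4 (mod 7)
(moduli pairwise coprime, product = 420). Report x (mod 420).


Product of moduli M = 5 · 4 · 3 · 7 = 420.
Merge one congruence at a time:
  Start: x ≡ 2 (mod 5).
  Combine with x ≡ 1 (mod 4); new modulus lcm = 20.
    Write x = 2 + 5·t and substitute into x ≡ 1 (mod 4): 5·t ≡ 1 − 2 = -1 (mod 4).
    Reduce coefficients mod 4: 1·t ≡ 3 (mod 4).
    So t ≡ 3 (mod 4).
    Then x = 2 + 5·3 = 17, valid modulo lcm(5, 4) = 20: x ≡ 17 (mod 20).
  Combine with x ≡ 0 (mod 3); new modulus lcm = 60.
    Write x = 17 + 20·t and substitute into x ≡ 0 (mod 3): 20·t ≡ 0 − 17 = -17 (mod 3).
    Reduce coefficients mod 3: 2·t ≡ 1 (mod 3).
    The inverse of 2 mod 3 is 2 (since 2·2 = 4 = 1·3 + 1), so t ≡ 2·1 = 2 ≡ 2 (mod 3).
    Then x = 17 + 20·2 = 57, valid modulo lcm(20, 3) = 60: x ≡ 57 (mod 60).
  Combine with x ≡ 4 (mod 7); new modulus lcm = 420.
    Write x = 57 + 60·t and substitute into x ≡ 4 (mod 7): 60·t ≡ 4 − 57 = -53 (mod 7).
    Reduce coefficients mod 7: 4·t ≡ 3 (mod 7).
    The inverse of 4 mod 7 is 2 (since 4·2 = 8 = 1·7 + 1), so t ≡ 2·3 = 6 ≡ 6 (mod 7).
    Then x = 57 + 60·6 = 417, valid modulo lcm(60, 7) = 420: x ≡ 417 (mod 420).
Verify against each original: 417 mod 5 = 2, 417 mod 4 = 1, 417 mod 3 = 0, 417 mod 7 = 4.

x ≡ 417 (mod 420).


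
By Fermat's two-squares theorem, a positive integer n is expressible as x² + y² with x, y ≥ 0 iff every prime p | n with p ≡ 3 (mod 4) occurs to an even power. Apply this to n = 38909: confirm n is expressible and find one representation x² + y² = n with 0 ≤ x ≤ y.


Step 1: Factor n = 38909 = 13 · 41 · 73.
Step 2: Check the mod-4 condition on each prime factor: 13 ≡ 1 (mod 4), exponent 1; 41 ≡ 1 (mod 4), exponent 1; 73 ≡ 1 (mod 4), exponent 1.
All primes ≡ 3 (mod 4) appear to even exponent (or don't appear), so by the two-squares theorem n IS expressible as a sum of two squares.
Step 3: Build a representation. Here n = 13 · 41 · 73 is a product of primes ≡ 1 (mod 4). Each prime p ≡ 1 (mod 4) is itself a sum of two squares; find a² by testing p − a² for a perfect square:
  13: 13 − 1² = 12, 13 − 2² = 9 = 3² ⇒ 13 = 2² + 3².
  41: 41 − 1² = 40, 41 − 2² = 37, 41 − 3² = 32, 41 − 4² = 25 = 5² ⇒ 41 = 4² + 5².
  73: 73 − 1² = 72, 73 − 2² = 69, 73 − 3² = 64 = 8² ⇒ 73 = 3² + 8².
  Combine using the Brahmagupta–Fibonacci identity (a² + b²)(c² + d²) = (ac − bd)² + (ad + bc)² = (ac + bd)² + (ad − bc)²:
  13 · 41 = 533: from (2² + 3²)(4² + 5²), take (2·4 − 3·5, 2·5 + 3·4) = (8 − 15, 10 + 12) = (-7, 22); dropping signs (only squares matter) gives (7, 22); check 7² + 22² = 49 + 484 = 533 ✓.
  533 · 73 = 38909: from (7² + 22²)(3² + 8²), take (7·3 − 22·8, 7·8 + 22·3) = (21 − 176, 56 + 66) = (-155, 122); dropping signs (only squares matter) gives (155, 122); check 155² + 122² = 24025 + 14884 = 38909 ✓.
Step 4: Order so x ≤ y and verify: 122² + 155² = 14884 + 24025 = 38909 = n. ✓

n = 38909 = 122² + 155² (one valid representation with x ≤ y).
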